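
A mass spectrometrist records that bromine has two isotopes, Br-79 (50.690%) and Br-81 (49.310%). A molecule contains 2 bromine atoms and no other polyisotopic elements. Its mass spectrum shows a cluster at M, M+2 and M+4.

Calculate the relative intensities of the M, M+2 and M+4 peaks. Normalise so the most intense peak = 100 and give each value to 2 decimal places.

Each Br atom is independently Br-79 (p = 0.50690) or Br-81 (q = 0.49310); the cluster is the binomial expansion (p + q)^2.
P(M) = 0.50690^2 = 0.256948
P(M+2) = 2 × 0.50690^1 × 0.49310^1 = 0.499905
P(M+4) = 0.49310^2 = 0.243148
The M+2 peak is largest (0.499905); scaling to 100 gives 51.40 : 100.00 : 48.64.

51.40 : 100.00 : 48.64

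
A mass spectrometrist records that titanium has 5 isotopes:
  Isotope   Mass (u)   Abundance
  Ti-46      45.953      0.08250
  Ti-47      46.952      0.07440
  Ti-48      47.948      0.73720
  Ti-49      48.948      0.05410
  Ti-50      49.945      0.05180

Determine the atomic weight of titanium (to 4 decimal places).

Ar = Σ fᵢ·mᵢ = 0.08250 × 45.953 + 0.07440 × 46.952 + 0.73720 × 47.948 + 0.05410 × 48.948 + 0.05180 × 49.945
= 3.79112 + 3.49323 + 35.34727 + 2.64809 + 2.58715 = 47.86686 u

47.8669 u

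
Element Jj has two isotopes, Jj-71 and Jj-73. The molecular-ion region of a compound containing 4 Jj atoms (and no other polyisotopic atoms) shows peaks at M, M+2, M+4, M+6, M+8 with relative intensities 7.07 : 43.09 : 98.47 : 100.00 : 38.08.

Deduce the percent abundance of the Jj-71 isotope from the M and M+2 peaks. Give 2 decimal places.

Let p = fractional abundance of Jj-71. I(M+2)/I(M) = [C(4,1)·p^3·(1−p)] / p^4 = 4·(1−p)/p = 43.09/7.07 = 6.0948
(1−p)/p = 6.0948/4 = 1.5237  ⇒  p = 1/(1 + 1.5237) = 0.3962
Jj-71: 39.62%, Jj-73: 60.38%.

39.62%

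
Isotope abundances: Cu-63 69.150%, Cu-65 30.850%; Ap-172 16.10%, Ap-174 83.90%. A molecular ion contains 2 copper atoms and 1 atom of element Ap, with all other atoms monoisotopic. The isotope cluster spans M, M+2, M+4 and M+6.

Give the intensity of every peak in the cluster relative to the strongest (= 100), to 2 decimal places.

Copper pattern (n=2): 0.47817225 : 0.4266555 : 0.09517225
Element Ap pattern (n=1): 0.1610 : 0.8390
Convolve the two distributions (both contribute in 2-u steps):
  M: 0.47817225×0.1610 = 0.076986
  M+2: 0.47817225×0.8390 + 0.4266555×0.1610 = 0.469878
  M+4: 0.4266555×0.8390 + 0.09517225×0.1610 = 0.373287
  M+6: 0.09517225×0.8390 = 0.079850
Scale to base peak (0.469878) = 100: 16.38 : 100.00 : 79.44 : 16.99

16.38 : 100.00 : 79.44 : 16.99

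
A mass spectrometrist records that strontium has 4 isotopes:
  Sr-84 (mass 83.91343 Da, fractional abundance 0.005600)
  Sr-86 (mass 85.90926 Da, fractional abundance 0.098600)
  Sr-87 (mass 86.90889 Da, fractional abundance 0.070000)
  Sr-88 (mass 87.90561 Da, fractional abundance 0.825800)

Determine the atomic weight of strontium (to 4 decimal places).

87.6166 Da

Average mass = Σ (abundance × isotope mass) = 0.005600 × 83.91343 + 0.098600 × 85.90926 + 0.070000 × 86.90889 + 0.825800 × 87.90561
= 0.469915 + 8.470653 + 6.083622 + 72.592453 = 87.616643 Da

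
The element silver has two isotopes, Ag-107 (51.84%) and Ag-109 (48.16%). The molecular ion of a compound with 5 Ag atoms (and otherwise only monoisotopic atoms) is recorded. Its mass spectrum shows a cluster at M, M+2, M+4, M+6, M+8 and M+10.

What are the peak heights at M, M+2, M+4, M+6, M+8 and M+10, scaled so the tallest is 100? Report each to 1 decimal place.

Each Ag atom is independently Ag-107 (p = 0.5184) or Ag-109 (q = 0.4816); the cluster is the binomial expansion (p + q)^5.
P(M) = 0.5184^5 = 0.037439
P(M+2) = 5 × 0.5184^4 × 0.4816^1 = 0.173907
P(M+4) = 10 × 0.5184^3 × 0.4816^2 = 0.323123
P(M+6) = 10 × 0.5184^2 × 0.4816^3 = 0.300185
P(M+8) = 5 × 0.5184^1 × 0.4816^4 = 0.139438
P(M+10) = 0.4816^5 = 0.025908
The M+4 peak is largest (0.323123); scaling to 100 gives 11.6 : 53.8 : 100.0 : 92.9 : 43.2 : 8.0.

11.6 : 53.8 : 100.0 : 92.9 : 43.2 : 8.0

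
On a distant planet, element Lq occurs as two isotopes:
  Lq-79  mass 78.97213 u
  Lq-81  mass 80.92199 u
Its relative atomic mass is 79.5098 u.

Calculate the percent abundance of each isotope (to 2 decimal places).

With x = fraction of Lq-79 (so Lq-81 is 1 − x):
78.97213·x + 80.92199·(1 − x) = 79.5098
(78.97213 − 80.92199)·x = 79.5098 − 80.92199
x = -1.41219 / -1.94986 = 0.72425 → 72.43% Lq-79, 27.57% Lq-81.

Lq-79: 72.43%, Lq-81: 27.57%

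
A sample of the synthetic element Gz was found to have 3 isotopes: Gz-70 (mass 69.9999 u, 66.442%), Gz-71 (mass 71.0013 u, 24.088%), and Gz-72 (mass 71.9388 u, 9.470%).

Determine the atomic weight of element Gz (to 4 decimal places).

Average mass = Σ (abundance × isotope mass) = 0.66442 × 69.9999 + 0.24088 × 71.0013 + 0.09470 × 71.9388
= 46.50933 + 17.10279 + 6.81260 = 70.42472 u

70.4247 u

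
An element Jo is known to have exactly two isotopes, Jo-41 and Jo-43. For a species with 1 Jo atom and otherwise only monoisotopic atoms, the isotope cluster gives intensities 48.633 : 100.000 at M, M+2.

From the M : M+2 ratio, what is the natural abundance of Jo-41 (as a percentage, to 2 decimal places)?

32.72%

Let p = fractional abundance of Jo-41. I(M+2)/I(M) = [C(1,1)·p^0·(1−p)] / p^1 = 1·(1−p)/p = 100.000/48.633 = 2.0562
(1−p)/p = 2.0562/1 = 2.0562  ⇒  p = 1/(1 + 2.0562) = 0.3272
Jo-41: 32.72%, Jo-43: 67.28%.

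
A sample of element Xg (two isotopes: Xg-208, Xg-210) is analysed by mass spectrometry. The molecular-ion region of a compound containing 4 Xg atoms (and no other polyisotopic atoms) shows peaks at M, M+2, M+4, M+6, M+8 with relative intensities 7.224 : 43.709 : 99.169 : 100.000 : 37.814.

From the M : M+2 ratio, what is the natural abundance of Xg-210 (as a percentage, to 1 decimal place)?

60.2%

Write p for the Xg-208 fraction. I(M+2)/I(M) = [C(4,1)·p^3·(1−p)] / p^4 = 4·(1−p)/p = 43.709/7.224 = 6.0505
(1−p)/p = 6.0505/4 = 1.5126  ⇒  p = 1/(1 + 1.5126) = 0.3980
Xg-208: 39.8%, Xg-210: 60.2%.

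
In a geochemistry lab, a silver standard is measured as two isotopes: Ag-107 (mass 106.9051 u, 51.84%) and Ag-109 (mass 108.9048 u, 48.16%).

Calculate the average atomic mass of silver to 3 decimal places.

The abundance-weighted mean is 0.5184 × 106.9051 + 0.4816 × 108.9048
= 55.41960 + 52.44855 = 107.86815 u

107.868 u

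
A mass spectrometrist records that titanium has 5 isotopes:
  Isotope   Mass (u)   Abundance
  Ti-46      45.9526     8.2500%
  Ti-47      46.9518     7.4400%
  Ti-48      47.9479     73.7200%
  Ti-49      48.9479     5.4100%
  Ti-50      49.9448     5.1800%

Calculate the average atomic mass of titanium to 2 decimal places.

The abundance-weighted mean is 0.082500 × 45.9526 + 0.074400 × 46.9518 + 0.737200 × 47.9479 + 0.054100 × 48.9479 + 0.051800 × 49.9448
= 3.79109 + 3.49321 + 35.34719 + 2.64808 + 2.58714 = 47.86671 u

47.87 u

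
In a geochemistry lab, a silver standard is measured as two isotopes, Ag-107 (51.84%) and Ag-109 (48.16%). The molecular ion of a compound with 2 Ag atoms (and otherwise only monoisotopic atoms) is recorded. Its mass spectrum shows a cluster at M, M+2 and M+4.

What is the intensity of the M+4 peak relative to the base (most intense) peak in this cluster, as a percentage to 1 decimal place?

(0.5184 + 0.4816)^2 gives M 0.2687, M+2 0.4993, M+4 0.2319; the largest is M+2.
P(M+2) = C(2,1) × 0.5184^1 × 0.4816^1 = 2 × 0.5184 × 0.4816 = 0.499323 (base)
P(M+4) = C(2,2) × 0.5184^0 × 0.4816^2 = 1 × 1.0000 × 0.23193856 = 0.231939
Relative intensity = 0.231939 / 0.499323 × 100 = 46.5

46.5%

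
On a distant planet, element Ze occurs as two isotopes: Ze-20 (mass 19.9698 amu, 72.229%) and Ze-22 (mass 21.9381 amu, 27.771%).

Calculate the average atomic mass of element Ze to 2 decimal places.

20.52 amu

Ar = Σ fᵢ·mᵢ = 0.72229 × 19.9698 + 0.27771 × 21.9381
= 14.42399 + 6.09243 = 20.51642 amu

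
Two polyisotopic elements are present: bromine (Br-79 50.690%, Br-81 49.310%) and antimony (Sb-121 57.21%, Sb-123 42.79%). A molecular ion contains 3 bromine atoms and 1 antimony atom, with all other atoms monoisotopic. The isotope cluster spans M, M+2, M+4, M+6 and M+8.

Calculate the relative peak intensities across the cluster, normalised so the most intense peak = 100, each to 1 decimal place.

19.9 : 73.0 : 100.0 : 60.6 : 13.7

Bromine pattern (n=3): 0.13024674 : 0.3801026 : 0.36975457 : 0.11989609
Antimony pattern (n=1): 0.5721 : 0.4279
Convolve the two distributions (both contribute in 2-u steps):
  M: 0.13024674×0.5721 = 0.074514
  M+2: 0.13024674×0.4279 + 0.3801026×0.5721 = 0.273189
  M+4: 0.3801026×0.4279 + 0.36975457×0.5721 = 0.374182
  M+6: 0.36975457×0.4279 + 0.11989609×0.5721 = 0.226811
  M+8: 0.11989609×0.4279 = 0.051304
Scale to base peak (0.374182) = 100: 19.9 : 73.0 : 100.0 : 60.6 : 13.7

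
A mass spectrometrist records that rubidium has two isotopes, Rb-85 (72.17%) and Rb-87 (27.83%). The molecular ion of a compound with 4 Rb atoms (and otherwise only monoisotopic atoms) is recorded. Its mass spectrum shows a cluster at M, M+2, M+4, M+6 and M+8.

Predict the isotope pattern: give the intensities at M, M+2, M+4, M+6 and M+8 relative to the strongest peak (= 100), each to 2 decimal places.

64.83 : 100.00 : 57.84 : 14.87 : 1.43

Expanding (0.7217 + 0.2783)^4:
P(M) = 0.7217^4 = 0.271286
P(M+2) = 4 × 0.7217^3 × 0.2783^1 = 0.418450
P(M+4) = 6 × 0.7217^2 × 0.2783^2 = 0.242042
P(M+6) = 4 × 0.7217^1 × 0.2783^3 = 0.062224
P(M+8) = 0.2783^4 = 0.005999
The M+2 peak is largest (0.418450); scaling to 100 gives 64.83 : 100.00 : 57.84 : 14.87 : 1.43.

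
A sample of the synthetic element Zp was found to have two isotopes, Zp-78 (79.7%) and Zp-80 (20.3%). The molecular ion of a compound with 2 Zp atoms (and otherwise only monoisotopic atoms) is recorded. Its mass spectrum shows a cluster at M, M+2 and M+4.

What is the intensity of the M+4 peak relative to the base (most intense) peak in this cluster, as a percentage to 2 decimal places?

Term probabilities: M 0.6352, M+2 0.3236, M+4 0.0412. Base peak = M.
P(M) = C(2,0) × 0.797^2 × 0.203^0 = 1 × 0.635209 × 1.0000 = 0.635209 (base)
P(M+4) = C(2,2) × 0.797^0 × 0.203^2 = 1 × 1.0000 × 0.041209 = 0.041209
Relative intensity = 0.041209 / 0.635209 × 100 = 6.49

6.49%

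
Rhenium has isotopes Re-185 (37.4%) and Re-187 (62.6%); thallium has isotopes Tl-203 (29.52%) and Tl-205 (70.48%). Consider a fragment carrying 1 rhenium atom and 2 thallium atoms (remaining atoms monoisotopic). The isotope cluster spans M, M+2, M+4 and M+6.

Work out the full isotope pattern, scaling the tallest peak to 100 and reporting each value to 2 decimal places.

7.30 : 47.10 : 100.00 : 69.68

Rhenium pattern (n=1): 0.3740 : 0.6260
Thallium pattern (n=2): 0.08714304 : 0.41611392 : 0.49674304
Convolve the two distributions (both contribute in 2-u steps):
  M: 0.3740×0.08714304 = 0.032591
  M+2: 0.3740×0.41611392 + 0.6260×0.08714304 = 0.210178
  M+4: 0.3740×0.49674304 + 0.6260×0.41611392 = 0.446269
  M+6: 0.6260×0.49674304 = 0.310961
Scale to base peak (0.446269) = 100: 7.30 : 47.10 : 100.00 : 69.68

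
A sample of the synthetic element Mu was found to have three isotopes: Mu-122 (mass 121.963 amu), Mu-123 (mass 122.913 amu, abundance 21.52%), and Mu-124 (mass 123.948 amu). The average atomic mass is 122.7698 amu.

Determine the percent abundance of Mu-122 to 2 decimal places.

The remaining 78.48% is split between Mu-122 (fraction x) and Mu-124 (fraction 0.7848 − x).
Substituting: 121.963x + 123.948(0.7848 − x) = 96.3189224
(121.963 − 123.948)x = -0.955468  ⇒  x = 0.48134, y = 0.30346
Mu-122: 48.13%, Mu-124: 30.35%.

48.13%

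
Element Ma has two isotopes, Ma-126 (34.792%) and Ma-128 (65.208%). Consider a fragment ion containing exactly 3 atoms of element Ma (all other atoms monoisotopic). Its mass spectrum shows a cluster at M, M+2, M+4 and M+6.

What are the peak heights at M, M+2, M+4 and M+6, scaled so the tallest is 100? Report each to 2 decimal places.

Expanding (0.34792 + 0.65208)^3:
P(M) = 0.34792^3 = 0.042115
P(M+2) = 3 × 0.34792^2 × 0.65208^1 = 0.236800
P(M+4) = 3 × 0.34792^1 × 0.65208^2 = 0.443815
P(M+6) = 0.65208^3 = 0.277270
The M+4 peak is largest (0.443815); scaling to 100 gives 9.49 : 53.36 : 100.00 : 62.47.

9.49 : 53.36 : 100.00 : 62.47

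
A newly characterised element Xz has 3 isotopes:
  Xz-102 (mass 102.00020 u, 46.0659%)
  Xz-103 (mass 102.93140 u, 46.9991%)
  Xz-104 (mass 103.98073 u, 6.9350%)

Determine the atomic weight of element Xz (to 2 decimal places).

Ar = Σ fᵢ·mᵢ = 0.460659 × 102.00020 + 0.469991 × 102.93140 + 0.069350 × 103.98073
= 46.987310 + 48.376832 + 7.211064 = 102.575206 u

102.58 u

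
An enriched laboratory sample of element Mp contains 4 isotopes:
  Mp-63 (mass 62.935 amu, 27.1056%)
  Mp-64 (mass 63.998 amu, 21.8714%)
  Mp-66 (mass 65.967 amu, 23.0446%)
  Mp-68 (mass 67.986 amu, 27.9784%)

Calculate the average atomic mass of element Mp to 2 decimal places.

65.28 amu

Average mass = Σ (abundance × isotope mass) = 0.271056 × 62.935 + 0.218714 × 63.998 + 0.230446 × 65.967 + 0.279784 × 67.986
= 17.0589 + 13.9973 + 15.2018 + 19.0214 = 65.2794 amu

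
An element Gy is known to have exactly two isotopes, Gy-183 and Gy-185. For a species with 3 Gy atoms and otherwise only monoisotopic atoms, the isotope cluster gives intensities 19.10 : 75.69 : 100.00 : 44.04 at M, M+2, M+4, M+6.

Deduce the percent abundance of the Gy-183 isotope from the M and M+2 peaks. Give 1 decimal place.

If p is the fraction of Gy that is Gy-183, then I(M+2)/I(M) = [C(3,1)·p^2·(1−p)] / p^3 = 3·(1−p)/p = 75.69/19.10 = 3.9628
(1−p)/p = 3.9628/3 = 1.3209  ⇒  p = 1/(1 + 1.3209) = 0.4309
Gy-183: 43.1%, Gy-185: 56.9%.

43.1%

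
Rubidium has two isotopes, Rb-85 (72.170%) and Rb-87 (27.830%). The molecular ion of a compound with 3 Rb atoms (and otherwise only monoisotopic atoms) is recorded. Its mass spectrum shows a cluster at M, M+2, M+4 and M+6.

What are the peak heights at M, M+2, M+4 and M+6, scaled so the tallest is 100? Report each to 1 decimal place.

Expanding (0.72170 + 0.27830)^3:
P(M) = 0.72170^3 = 0.375898
P(M+2) = 3 × 0.72170^2 × 0.27830^1 = 0.434858
P(M+4) = 3 × 0.72170^1 × 0.27830^2 = 0.167689
P(M+6) = 0.27830^3 = 0.021555
The M+2 peak is largest (0.434858); scaling to 100 gives 86.4 : 100.0 : 38.6 : 5.0.

86.4 : 100.0 : 38.6 : 5.0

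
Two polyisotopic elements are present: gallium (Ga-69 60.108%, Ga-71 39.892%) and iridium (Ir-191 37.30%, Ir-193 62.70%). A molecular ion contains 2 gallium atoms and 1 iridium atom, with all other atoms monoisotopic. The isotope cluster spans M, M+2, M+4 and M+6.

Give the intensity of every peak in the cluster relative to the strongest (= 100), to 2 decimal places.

33.24 : 100.00 : 88.81 : 24.61

Gallium pattern (n=2): 0.36129717 : 0.47956567 : 0.15913717
Iridium pattern (n=1): 0.3730 : 0.6270
Convolve the two distributions (both contribute in 2-u steps):
  M: 0.36129717×0.3730 = 0.134764
  M+2: 0.36129717×0.6270 + 0.47956567×0.3730 = 0.405411
  M+4: 0.47956567×0.6270 + 0.15913717×0.3730 = 0.360046
  M+6: 0.15913717×0.6270 = 0.099779
Scale to base peak (0.405411) = 100: 33.24 : 100.00 : 88.81 : 24.61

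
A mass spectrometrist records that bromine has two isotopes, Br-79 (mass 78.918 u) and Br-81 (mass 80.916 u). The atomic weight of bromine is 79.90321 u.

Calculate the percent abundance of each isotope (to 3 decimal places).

With x = fraction of Br-79 (so Br-81 is 1 − x):
78.918·x + 80.916·(1 − x) = 79.90321
(78.918 − 80.916)·x = 79.90321 − 80.916
x = -1.01279 / -1.998 = 0.50690 → 50.690% Br-79, 49.310% Br-81.

Br-79: 50.690%, Br-81: 49.310%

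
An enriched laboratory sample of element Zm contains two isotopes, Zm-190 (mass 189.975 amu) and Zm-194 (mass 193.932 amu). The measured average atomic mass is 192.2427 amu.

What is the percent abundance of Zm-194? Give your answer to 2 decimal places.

57.31%

With x = fraction of Zm-190 (so Zm-194 is 1 − x):
189.975·x + 193.932·(1 − x) = 192.2427
(189.975 − 193.932)·x = 192.2427 − 193.932
x = -1.6893 / -3.957 = 0.42691 → 42.69% Zm-190, 57.31% Zm-194.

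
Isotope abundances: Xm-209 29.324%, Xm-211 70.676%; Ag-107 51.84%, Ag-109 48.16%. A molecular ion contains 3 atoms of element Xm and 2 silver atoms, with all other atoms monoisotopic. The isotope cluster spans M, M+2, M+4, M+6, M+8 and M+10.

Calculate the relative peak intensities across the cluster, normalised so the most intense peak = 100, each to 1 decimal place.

Element Xm pattern (n=3): 0.02521562 : 0.18232224 : 0.43942867 : 0.35303347
Silver pattern (n=2): 0.26873856 : 0.49932288 : 0.23193856
Convolve the two distributions (both contribute in 2-u steps):
  M: 0.02521562×0.26873856 = 0.006776
  M+2: 0.02521562×0.49932288 + 0.18232224×0.26873856 = 0.061588
  M+4: 0.02521562×0.23193856 + 0.18232224×0.49932288 + 0.43942867×0.26873856 = 0.214978
  M+6: 0.18232224×0.23193856 + 0.43942867×0.49932288 + 0.35303347×0.26873856 = 0.356578
  M+8: 0.43942867×0.23193856 + 0.35303347×0.49932288 = 0.278198
  M+10: 0.35303347×0.23193856 = 0.081882
Scale to base peak (0.356578) = 100: 1.9 : 17.3 : 60.3 : 100.0 : 78.0 : 23.0

1.9 : 17.3 : 60.3 : 100.0 : 78.0 : 23.0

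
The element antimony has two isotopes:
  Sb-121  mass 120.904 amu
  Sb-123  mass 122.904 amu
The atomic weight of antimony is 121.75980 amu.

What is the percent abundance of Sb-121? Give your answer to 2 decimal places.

With x = fraction of Sb-121 (so Sb-123 is 1 − x):
120.904·x + 122.904·(1 − x) = 121.75980
(120.904 − 122.904)·x = 121.75980 − 122.904
x = -1.14420 / -2.000 = 0.57210 → 57.21% Sb-121, 42.79% Sb-123.

57.21%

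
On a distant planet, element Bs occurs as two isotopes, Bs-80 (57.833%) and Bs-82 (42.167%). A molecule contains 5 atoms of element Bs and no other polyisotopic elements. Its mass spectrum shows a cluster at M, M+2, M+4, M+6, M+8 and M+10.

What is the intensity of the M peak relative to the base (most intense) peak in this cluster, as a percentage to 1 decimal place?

18.8%

(0.57833 + 0.42167)^5 gives M 0.0647, M+2 0.2359, M+4 0.3439, M+6 0.2508, M+8 0.0914, M+10 0.0133; the largest is M+4.
P(M+4) = C(5,2) × 0.57833^3 × 0.42167^2 = 10 × 0.19343148 × 0.17780559 = 0.343932 (base)
P(M) = C(5,0) × 0.57833^5 × 0.42167^0 = 1 × 0.06469618 × 1.0000 = 0.064696
Relative intensity = 0.064696 / 0.343932 × 100 = 18.8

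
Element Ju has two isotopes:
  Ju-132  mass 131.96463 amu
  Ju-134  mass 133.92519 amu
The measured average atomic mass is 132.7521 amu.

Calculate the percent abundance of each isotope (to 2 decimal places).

Ju-132: 59.83%, Ju-134: 40.17%

Writing the weighted mean with unknown fraction x of Ju-132:
131.96463·x + 133.92519·(1 − x) = 132.7521
(131.96463 − 133.92519)·x = 132.7521 − 133.92519
x = -1.17309 / -1.96056 = 0.59834 → 59.83% Ju-132, 40.17% Ju-134.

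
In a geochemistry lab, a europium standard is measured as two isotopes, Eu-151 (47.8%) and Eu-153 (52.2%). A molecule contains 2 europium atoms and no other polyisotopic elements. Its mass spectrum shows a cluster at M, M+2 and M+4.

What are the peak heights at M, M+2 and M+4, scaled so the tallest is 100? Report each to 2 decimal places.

The 2 Eu atoms are independent, so intensities follow the terms of (0.478 + 0.522)^2.
P(M) = 0.478^2 = 0.228484
P(M+2) = 2 × 0.478^1 × 0.522^1 = 0.499032
P(M+4) = 0.522^2 = 0.272484
The M+2 peak is largest (0.499032); scaling to 100 gives 45.79 : 100.00 : 54.60.

45.79 : 100.00 : 54.60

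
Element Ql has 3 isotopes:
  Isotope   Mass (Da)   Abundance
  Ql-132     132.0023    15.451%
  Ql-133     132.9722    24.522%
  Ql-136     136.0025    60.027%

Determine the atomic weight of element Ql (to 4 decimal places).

134.6413 Da

The abundance-weighted mean is 0.15451 × 132.0023 + 0.24522 × 132.9722 + 0.60027 × 136.0025
= 20.39568 + 32.60744 + 81.63822 = 134.64134 Da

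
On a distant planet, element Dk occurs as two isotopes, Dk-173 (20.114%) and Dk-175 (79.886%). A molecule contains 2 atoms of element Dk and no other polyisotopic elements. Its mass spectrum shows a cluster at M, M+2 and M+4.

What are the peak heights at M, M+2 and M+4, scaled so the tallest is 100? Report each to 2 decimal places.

6.34 : 50.36 : 100.00

The 2 Dk atoms are independent, so intensities follow the terms of (0.20114 + 0.79886)^2.
P(M) = 0.20114^2 = 0.040457
P(M+2) = 2 × 0.20114^1 × 0.79886^1 = 0.321365
P(M+4) = 0.79886^2 = 0.638177
The M+4 peak is largest (0.638177); scaling to 100 gives 6.34 : 50.36 : 100.00.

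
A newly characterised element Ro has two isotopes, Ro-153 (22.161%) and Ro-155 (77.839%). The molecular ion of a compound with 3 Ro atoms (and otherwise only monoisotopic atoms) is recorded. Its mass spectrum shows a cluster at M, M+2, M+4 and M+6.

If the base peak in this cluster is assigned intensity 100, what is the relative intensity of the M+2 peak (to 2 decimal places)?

(0.22161 + 0.77839)^3 gives M 0.0109, M+2 0.1147, M+4 0.4028, M+6 0.4716; the largest is M+6.
P(M+6) = C(3,3) × 0.22161^0 × 0.77839^3 = 1 × 1.0000 × 0.47161949 = 0.471619 (base)
P(M+2) = C(3,1) × 0.22161^2 × 0.77839^1 = 3 × 0.04911099 × 0.77839 = 0.114683
Relative intensity = 0.114683 / 0.471619 × 100 = 24.32

24.32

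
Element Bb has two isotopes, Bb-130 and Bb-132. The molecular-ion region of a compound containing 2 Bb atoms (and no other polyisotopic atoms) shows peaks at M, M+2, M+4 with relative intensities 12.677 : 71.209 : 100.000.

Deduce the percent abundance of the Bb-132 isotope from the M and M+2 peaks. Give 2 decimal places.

73.74%

If p is the fraction of Bb that is Bb-130, then I(M+2)/I(M) = [C(2,1)·p^1·(1−p)] / p^2 = 2·(1−p)/p = 71.209/12.677 = 5.6172
(1−p)/p = 5.6172/2 = 2.8086  ⇒  p = 1/(1 + 2.8086) = 0.2626
Bb-130: 26.26%, Bb-132: 73.74%.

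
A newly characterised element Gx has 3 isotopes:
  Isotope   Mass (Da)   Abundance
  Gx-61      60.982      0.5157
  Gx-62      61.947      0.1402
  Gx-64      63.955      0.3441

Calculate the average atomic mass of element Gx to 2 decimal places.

Average mass = Σ (abundance × isotope mass) = 0.5157 × 60.982 + 0.1402 × 61.947 + 0.3441 × 63.955
= 31.4484 + 8.6850 + 22.0069 = 62.1403 Da

62.14 Da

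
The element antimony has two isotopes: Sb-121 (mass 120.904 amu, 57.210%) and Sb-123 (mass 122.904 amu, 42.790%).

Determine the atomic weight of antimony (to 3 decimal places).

Average mass = Σ (abundance × isotope mass) = 0.57210 × 120.904 + 0.42790 × 122.904
= 69.1692 + 52.5906 = 121.7598 amu

121.760 amu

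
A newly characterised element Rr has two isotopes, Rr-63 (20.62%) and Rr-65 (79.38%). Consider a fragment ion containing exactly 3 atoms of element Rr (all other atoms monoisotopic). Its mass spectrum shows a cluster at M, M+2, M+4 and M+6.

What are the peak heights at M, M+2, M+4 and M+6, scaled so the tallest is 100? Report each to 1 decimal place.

The 3 Rr atoms are independent, so intensities follow the terms of (0.2062 + 0.7938)^3.
P(M) = 0.2062^3 = 0.008767
P(M+2) = 3 × 0.2062^2 × 0.7938^1 = 0.101253
P(M+4) = 3 × 0.2062^1 × 0.7938^2 = 0.389791
P(M+6) = 0.7938^3 = 0.500188
The M+6 peak is largest (0.500188); scaling to 100 gives 1.8 : 20.2 : 77.9 : 100.0.

1.8 : 20.2 : 77.9 : 100.0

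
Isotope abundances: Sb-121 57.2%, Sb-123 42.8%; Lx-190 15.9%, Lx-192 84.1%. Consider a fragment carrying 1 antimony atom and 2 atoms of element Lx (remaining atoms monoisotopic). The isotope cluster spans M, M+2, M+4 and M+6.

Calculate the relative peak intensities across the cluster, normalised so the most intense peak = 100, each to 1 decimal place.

Antimony pattern (n=1): 0.5720 : 0.4280
Element Lx pattern (n=2): 0.025281 : 0.267438 : 0.707281
Convolve the two distributions (both contribute in 2-u steps):
  M: 0.5720×0.025281 = 0.014461
  M+2: 0.5720×0.267438 + 0.4280×0.025281 = 0.163795
  M+4: 0.5720×0.707281 + 0.4280×0.267438 = 0.519028
  M+6: 0.4280×0.707281 = 0.302716
Scale to base peak (0.519028) = 100: 2.8 : 31.6 : 100.0 : 58.3

2.8 : 31.6 : 100.0 : 58.3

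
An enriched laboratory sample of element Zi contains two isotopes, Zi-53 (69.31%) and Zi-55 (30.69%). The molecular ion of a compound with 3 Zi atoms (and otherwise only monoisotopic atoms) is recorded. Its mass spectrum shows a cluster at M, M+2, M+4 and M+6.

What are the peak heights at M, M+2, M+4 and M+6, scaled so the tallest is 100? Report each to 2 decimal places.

The 3 Zi atoms are independent, so intensities follow the terms of (0.6931 + 0.3069)^3.
P(M) = 0.6931^3 = 0.332957
P(M+2) = 3 × 0.6931^2 × 0.3069^1 = 0.442293
P(M+4) = 3 × 0.6931^1 × 0.3069^2 = 0.195844
P(M+6) = 0.3069^3 = 0.028906
The M+2 peak is largest (0.442293); scaling to 100 gives 75.28 : 100.00 : 44.28 : 6.54.

75.28 : 100.00 : 44.28 : 6.54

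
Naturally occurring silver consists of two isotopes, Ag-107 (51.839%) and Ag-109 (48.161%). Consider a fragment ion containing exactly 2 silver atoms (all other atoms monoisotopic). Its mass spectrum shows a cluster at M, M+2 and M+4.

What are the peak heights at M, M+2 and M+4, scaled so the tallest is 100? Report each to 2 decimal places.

Each Ag atom is independently Ag-107 (p = 0.51839) or Ag-109 (q = 0.48161); the cluster is the binomial expansion (p + q)^2.
P(M) = 0.51839^2 = 0.268728
P(M+2) = 2 × 0.51839^1 × 0.48161^1 = 0.499324
P(M+4) = 0.48161^2 = 0.231948
The M+2 peak is largest (0.499324); scaling to 100 gives 53.82 : 100.00 : 46.45.

53.82 : 100.00 : 46.45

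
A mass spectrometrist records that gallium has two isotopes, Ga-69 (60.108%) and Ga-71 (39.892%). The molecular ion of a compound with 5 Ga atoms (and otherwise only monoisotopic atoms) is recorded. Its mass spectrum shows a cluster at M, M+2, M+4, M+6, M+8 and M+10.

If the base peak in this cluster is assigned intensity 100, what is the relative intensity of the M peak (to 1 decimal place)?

22.7

Term probabilities: M 0.0785, M+2 0.2604, M+4 0.3456, M+6 0.2294, M+8 0.0761, M+10 0.0101. Base peak = M+4.
P(M+4) = C(5,2) × 0.60108^3 × 0.39892^2 = 10 × 0.2171685 × 0.15913717 = 0.345596 (base)
P(M) = C(5,0) × 0.60108^5 × 0.39892^0 = 1 × 0.07846236 × 1.0000 = 0.078462
Relative intensity = 0.078462 / 0.345596 × 100 = 22.7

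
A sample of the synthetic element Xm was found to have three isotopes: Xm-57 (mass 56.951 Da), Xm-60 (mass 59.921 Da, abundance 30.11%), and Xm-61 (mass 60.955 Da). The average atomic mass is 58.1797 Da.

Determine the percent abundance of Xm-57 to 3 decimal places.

61.538%

Let x and y be the fractions of Xm-57 and Xm-61. Then x + y = 1 − 0.3011 = 0.6989 and 56.951x + 60.955y = 58.1797 − 0.3011×59.921 = 40.1374869.
Substituting: 56.951x + 60.955(0.6989 − x) = 40.1374869
(56.951 − 60.955)x = -2.4639626  ⇒  x = 0.61538, y = 0.08352
Xm-57: 61.538%, Xm-61: 8.352%.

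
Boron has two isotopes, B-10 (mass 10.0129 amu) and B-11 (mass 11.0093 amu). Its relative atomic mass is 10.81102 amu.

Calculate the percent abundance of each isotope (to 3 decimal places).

With x = fraction of B-10 (so B-11 is 1 − x):
10.0129·x + 11.0093·(1 − x) = 10.81102
(10.0129 − 11.0093)·x = 10.81102 − 11.0093
x = -0.19828 / -0.9964 = 0.19900 → 19.900% B-10, 80.100% B-11.

B-10: 19.900%, B-11: 80.100%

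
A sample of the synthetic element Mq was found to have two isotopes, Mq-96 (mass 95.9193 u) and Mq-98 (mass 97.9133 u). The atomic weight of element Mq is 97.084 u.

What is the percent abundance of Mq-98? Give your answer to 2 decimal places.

58.41%

With x = fraction of Mq-96 (so Mq-98 is 1 − x):
95.9193·x + 97.9133·(1 − x) = 97.084
(95.9193 − 97.9133)·x = 97.084 − 97.9133
x = -0.8293 / -1.9940 = 0.41590 → 41.59% Mq-96, 58.41% Mq-98.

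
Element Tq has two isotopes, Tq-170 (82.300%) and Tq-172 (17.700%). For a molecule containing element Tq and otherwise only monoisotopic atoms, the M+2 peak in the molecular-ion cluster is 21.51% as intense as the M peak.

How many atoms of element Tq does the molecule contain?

1

With n Tq atoms, P(M+2)/P(M) = C(n,1)·p^(n−1)q / p^n = n·q/p = n · 0.17700/0.82300.
n = 0.2151 × 0.82300/0.17700 = 1.00 ≈ 1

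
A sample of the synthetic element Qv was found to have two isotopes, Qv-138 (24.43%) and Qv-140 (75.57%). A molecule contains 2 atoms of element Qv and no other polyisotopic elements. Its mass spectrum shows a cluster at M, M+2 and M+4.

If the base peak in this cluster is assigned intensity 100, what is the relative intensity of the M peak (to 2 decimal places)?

Term probabilities: M 0.0597, M+2 0.3692, M+4 0.5711. Base peak = M+4.
P(M+4) = C(2,2) × 0.2443^0 × 0.7557^2 = 1 × 1.0000 × 0.57108249 = 0.571082 (base)
P(M) = C(2,0) × 0.2443^2 × 0.7557^0 = 1 × 0.05968249 × 1.0000 = 0.059682
Relative intensity = 0.059682 / 0.571082 × 100 = 10.45

10.45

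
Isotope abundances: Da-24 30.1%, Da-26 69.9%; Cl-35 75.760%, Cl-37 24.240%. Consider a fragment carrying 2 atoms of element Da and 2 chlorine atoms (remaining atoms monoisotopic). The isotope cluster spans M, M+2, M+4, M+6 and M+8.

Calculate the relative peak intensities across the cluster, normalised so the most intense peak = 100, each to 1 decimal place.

11.8 : 62.4 : 100.0 : 46.4 : 6.5

Element Da pattern (n=2): 0.090601 : 0.420798 : 0.488601
Chlorine pattern (n=2): 0.57395776 : 0.36728448 : 0.05875776
Convolve the two distributions (both contribute in 2-u steps):
  M: 0.090601×0.57395776 = 0.052001
  M+2: 0.090601×0.36728448 + 0.420798×0.57395776 = 0.274797
  M+4: 0.090601×0.05875776 + 0.420798×0.36728448 + 0.488601×0.57395776 = 0.440312
  M+6: 0.420798×0.05875776 + 0.488601×0.36728448 = 0.204181
  M+8: 0.488601×0.05875776 = 0.028709
Scale to base peak (0.440312) = 100: 11.8 : 62.4 : 100.0 : 46.4 : 6.5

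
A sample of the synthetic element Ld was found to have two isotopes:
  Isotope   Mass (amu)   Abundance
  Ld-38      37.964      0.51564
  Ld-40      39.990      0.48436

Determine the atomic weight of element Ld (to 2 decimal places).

38.95 amu

Weight each isotope mass by its fractional abundance: 0.51564 × 37.964 + 0.48436 × 39.990
= 19.5758 + 19.3696 = 38.9454 amu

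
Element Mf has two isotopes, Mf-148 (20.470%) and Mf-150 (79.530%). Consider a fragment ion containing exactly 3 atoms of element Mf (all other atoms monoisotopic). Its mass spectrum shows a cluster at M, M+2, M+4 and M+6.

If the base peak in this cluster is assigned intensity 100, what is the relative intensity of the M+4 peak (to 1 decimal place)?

77.2

Term probabilities: M 0.0086, M+2 0.1000, M+4 0.3884, M+6 0.5030. Base peak = M+6.
P(M+6) = C(3,3) × 0.20470^0 × 0.79530^3 = 1 × 1.0000 × 0.50302891 = 0.503029 (base)
P(M+4) = C(3,2) × 0.20470^1 × 0.79530^2 = 3 × 0.2047 × 0.63250209 = 0.388420
Relative intensity = 0.388420 / 0.503029 × 100 = 77.2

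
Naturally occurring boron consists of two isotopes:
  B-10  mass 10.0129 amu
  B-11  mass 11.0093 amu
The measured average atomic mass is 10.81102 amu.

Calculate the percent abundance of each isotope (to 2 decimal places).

B-10: 19.90%, B-11: 80.10%

With x = fraction of B-10 (so B-11 is 1 − x):
10.0129·x + 11.0093·(1 − x) = 10.81102
(10.0129 − 11.0093)·x = 10.81102 − 11.0093
x = -0.19828 / -0.9964 = 0.19900 → 19.90% B-10, 80.10% B-11.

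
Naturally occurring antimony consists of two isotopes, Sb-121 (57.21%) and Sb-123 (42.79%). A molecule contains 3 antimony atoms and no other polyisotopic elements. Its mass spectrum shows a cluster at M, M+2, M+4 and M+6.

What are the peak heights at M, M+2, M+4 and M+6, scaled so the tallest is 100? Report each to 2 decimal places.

44.57 : 100.00 : 74.79 : 18.65

Expanding (0.5721 + 0.4279)^3:
P(M) = 0.5721^3 = 0.187247
P(M+2) = 3 × 0.5721^2 × 0.4279^1 = 0.420153
P(M+4) = 3 × 0.5721^1 × 0.4279^2 = 0.314252
P(M+6) = 0.4279^3 = 0.078348
The M+2 peak is largest (0.420153); scaling to 100 gives 44.57 : 100.00 : 74.79 : 18.65.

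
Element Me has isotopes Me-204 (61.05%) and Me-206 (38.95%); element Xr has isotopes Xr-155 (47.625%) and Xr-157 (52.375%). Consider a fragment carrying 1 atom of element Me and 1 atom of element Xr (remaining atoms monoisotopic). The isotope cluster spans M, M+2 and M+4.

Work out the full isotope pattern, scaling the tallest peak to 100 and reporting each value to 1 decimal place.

Element Me pattern (n=1): 0.6105 : 0.3895
Element Xr pattern (n=1): 0.47625 : 0.52375
Convolve the two distributions (both contribute in 2-u steps):
  M: 0.6105×0.47625 = 0.290751
  M+2: 0.6105×0.52375 + 0.3895×0.47625 = 0.505249
  M+4: 0.3895×0.52375 = 0.204001
Scale to base peak (0.505249) = 100: 57.5 : 100.0 : 40.4

57.5 : 100.0 : 40.4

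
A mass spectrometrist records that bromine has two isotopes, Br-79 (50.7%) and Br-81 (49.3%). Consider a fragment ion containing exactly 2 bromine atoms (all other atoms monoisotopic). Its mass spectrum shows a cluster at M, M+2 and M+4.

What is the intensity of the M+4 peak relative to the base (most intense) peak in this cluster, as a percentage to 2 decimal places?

Term probabilities: M 0.2570, M+2 0.4999, M+4 0.2430. Base peak = M+2.
P(M+2) = C(2,1) × 0.507^1 × 0.493^1 = 2 × 0.5070 × 0.4930 = 0.499902 (base)
P(M+4) = C(2,2) × 0.507^0 × 0.493^2 = 1 × 1.0000 × 0.243049 = 0.243049
Relative intensity = 0.243049 / 0.499902 × 100 = 48.62

48.62%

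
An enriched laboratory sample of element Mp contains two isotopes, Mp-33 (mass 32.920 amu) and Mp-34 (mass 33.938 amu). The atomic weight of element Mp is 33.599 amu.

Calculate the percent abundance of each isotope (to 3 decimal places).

Mp-33: 33.301%, Mp-34: 66.699%

With x = fraction of Mp-33 (so Mp-34 is 1 − x):
32.920·x + 33.938·(1 − x) = 33.599
(32.920 − 33.938)·x = 33.599 − 33.938
x = -0.339 / -1.018 = 0.33301 → 33.301% Mp-33, 66.699% Mp-34.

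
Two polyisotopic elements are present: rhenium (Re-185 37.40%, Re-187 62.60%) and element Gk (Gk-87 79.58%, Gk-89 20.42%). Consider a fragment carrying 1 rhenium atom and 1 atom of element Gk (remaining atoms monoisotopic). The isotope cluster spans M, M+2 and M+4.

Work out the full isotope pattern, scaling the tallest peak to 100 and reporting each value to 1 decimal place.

Rhenium pattern (n=1): 0.3740 : 0.6260
Element Gk pattern (n=1): 0.7958 : 0.2042
Convolve the two distributions (both contribute in 2-u steps):
  M: 0.3740×0.7958 = 0.297629
  M+2: 0.3740×0.2042 + 0.6260×0.7958 = 0.574542
  M+4: 0.6260×0.2042 = 0.127829
Scale to base peak (0.574542) = 100: 51.8 : 100.0 : 22.2

51.8 : 100.0 : 22.2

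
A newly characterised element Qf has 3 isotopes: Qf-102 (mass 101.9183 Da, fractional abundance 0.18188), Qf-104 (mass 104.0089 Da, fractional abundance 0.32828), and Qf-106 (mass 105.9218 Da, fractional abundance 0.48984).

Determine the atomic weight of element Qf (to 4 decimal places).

Weight each isotope mass by its fractional abundance: 0.18188 × 101.9183 + 0.32828 × 104.0089 + 0.48984 × 105.9218
= 18.53690 + 34.14404 + 51.88473 = 104.56567 Da

104.5657 Da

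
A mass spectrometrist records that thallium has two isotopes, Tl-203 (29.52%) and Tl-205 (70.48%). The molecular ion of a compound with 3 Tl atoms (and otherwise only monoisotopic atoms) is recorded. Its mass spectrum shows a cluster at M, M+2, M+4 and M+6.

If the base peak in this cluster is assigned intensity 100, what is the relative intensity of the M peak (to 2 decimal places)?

5.85

Term probabilities: M 0.0257, M+2 0.1843, M+4 0.4399, M+6 0.3501. Base peak = M+4.
P(M+4) = C(3,2) × 0.2952^1 × 0.7048^2 = 3 × 0.2952 × 0.49674304 = 0.439916 (base)
P(M) = C(3,0) × 0.2952^3 × 0.7048^0 = 1 × 0.02572463 × 1.0000 = 0.025725
Relative intensity = 0.025725 / 0.439916 × 100 = 5.85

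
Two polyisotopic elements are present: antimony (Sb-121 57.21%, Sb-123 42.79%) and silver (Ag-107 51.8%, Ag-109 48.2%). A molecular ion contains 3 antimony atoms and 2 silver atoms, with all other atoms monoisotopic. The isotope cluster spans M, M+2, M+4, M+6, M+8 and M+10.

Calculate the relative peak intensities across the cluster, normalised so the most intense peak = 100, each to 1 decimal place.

Antimony pattern (n=3): 0.18724742 : 0.42015297 : 0.3142518 : 0.07834781
Silver pattern (n=2): 0.268324 : 0.499352 : 0.232324
Convolve the two distributions (both contribute in 2-u steps):
  M: 0.18724742×0.268324 = 0.050243
  M+2: 0.18724742×0.499352 + 0.42015297×0.268324 = 0.206239
  M+4: 0.18724742×0.232324 + 0.42015297×0.499352 + 0.3142518×0.268324 = 0.337628
  M+6: 0.42015297×0.232324 + 0.3142518×0.499352 + 0.07834781×0.268324 = 0.275556
  M+8: 0.3142518×0.232324 + 0.07834781×0.499352 = 0.112131
  M+10: 0.07834781×0.232324 = 0.018202
Scale to base peak (0.337628) = 100: 14.9 : 61.1 : 100.0 : 81.6 : 33.2 : 5.4

14.9 : 61.1 : 100.0 : 81.6 : 33.2 : 5.4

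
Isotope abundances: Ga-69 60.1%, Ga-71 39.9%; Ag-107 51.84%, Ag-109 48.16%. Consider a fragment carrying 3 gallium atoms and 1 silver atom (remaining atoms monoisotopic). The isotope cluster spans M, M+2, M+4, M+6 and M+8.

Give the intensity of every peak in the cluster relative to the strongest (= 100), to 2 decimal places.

Gallium pattern (n=3): 0.2170818 : 0.4323576 : 0.2870394 : 0.0635212
Silver pattern (n=1): 0.5184 : 0.4816
Convolve the two distributions (both contribute in 2-u steps):
  M: 0.2170818×0.5184 = 0.112535
  M+2: 0.2170818×0.4816 + 0.4323576×0.5184 = 0.328681
  M+4: 0.4323576×0.4816 + 0.2870394×0.5184 = 0.357025
  M+6: 0.2870394×0.4816 + 0.0635212×0.5184 = 0.171168
  M+8: 0.0635212×0.4816 = 0.030592
Scale to base peak (0.357025) = 100: 31.52 : 92.06 : 100.00 : 47.94 : 8.57

31.52 : 92.06 : 100.00 : 47.94 : 8.57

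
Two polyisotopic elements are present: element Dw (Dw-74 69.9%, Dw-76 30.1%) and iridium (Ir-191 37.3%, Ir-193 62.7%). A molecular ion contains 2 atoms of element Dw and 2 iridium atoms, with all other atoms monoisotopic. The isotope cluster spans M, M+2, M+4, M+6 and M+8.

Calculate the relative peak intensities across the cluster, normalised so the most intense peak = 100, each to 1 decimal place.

16.9 : 71.5 : 100.0 : 51.8 : 8.9

Element Dw pattern (n=2): 0.488601 : 0.420798 : 0.090601
Iridium pattern (n=2): 0.139129 : 0.467742 : 0.393129
Convolve the two distributions (both contribute in 2-u steps):
  M: 0.488601×0.139129 = 0.067979
  M+2: 0.488601×0.467742 + 0.420798×0.139129 = 0.287084
  M+4: 0.488601×0.393129 + 0.420798×0.467742 + 0.090601×0.139129 = 0.401513
  M+6: 0.420798×0.393129 + 0.090601×0.467742 = 0.207806
  M+8: 0.090601×0.393129 = 0.035618
Scale to base peak (0.401513) = 100: 16.9 : 71.5 : 100.0 : 51.8 : 8.9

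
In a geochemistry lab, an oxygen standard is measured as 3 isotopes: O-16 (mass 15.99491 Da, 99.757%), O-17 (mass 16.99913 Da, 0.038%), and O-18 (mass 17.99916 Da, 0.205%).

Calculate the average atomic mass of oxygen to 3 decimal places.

Average mass = Σ (abundance × isotope mass) = 0.99757 × 15.99491 + 0.00038 × 16.99913 + 0.00205 × 17.99916
= 15.956042 + 0.006460 + 0.036898 = 15.999400 Da

15.999 Da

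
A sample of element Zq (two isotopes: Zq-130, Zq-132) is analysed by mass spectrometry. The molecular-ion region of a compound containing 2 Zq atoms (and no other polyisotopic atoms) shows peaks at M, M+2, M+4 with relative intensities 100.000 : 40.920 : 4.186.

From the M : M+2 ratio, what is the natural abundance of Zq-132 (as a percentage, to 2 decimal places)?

Let p = fractional abundance of Zq-130. I(M+2)/I(M) = [C(2,1)·p^1·(1−p)] / p^2 = 2·(1−p)/p = 40.920/100.000 = 0.4092
(1−p)/p = 0.4092/2 = 0.2046  ⇒  p = 1/(1 + 0.2046) = 0.8302
Zq-130: 83.02%, Zq-132: 16.98%.

16.98%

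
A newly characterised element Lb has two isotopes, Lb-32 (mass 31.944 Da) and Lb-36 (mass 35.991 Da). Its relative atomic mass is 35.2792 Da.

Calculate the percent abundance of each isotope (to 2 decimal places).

Lb-32: 17.59%, Lb-36: 82.41%

With x = fraction of Lb-32 (so Lb-36 is 1 − x):
31.944·x + 35.991·(1 − x) = 35.2792
(31.944 − 35.991)·x = 35.2792 − 35.991
x = -0.7118 / -4.047 = 0.17588 → 17.59% Lb-32, 82.41% Lb-36.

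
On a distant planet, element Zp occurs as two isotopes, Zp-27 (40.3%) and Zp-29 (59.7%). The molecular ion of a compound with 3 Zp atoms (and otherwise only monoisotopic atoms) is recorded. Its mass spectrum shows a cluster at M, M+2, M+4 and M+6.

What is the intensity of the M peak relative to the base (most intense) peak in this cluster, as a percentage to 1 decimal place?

15.2%

Binomial terms of (0.403 + 0.597)^3: M 0.0655, M+2 0.2909, M+4 0.4309, M+6 0.2128 → M+4 is the base peak.
P(M+4) = C(3,2) × 0.403^1 × 0.597^2 = 3 × 0.4030 × 0.356409 = 0.430898 (base)
P(M) = C(3,0) × 0.403^3 × 0.597^0 = 1 × 0.06545083 × 1.0000 = 0.065451
Relative intensity = 0.065451 / 0.430898 × 100 = 15.2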